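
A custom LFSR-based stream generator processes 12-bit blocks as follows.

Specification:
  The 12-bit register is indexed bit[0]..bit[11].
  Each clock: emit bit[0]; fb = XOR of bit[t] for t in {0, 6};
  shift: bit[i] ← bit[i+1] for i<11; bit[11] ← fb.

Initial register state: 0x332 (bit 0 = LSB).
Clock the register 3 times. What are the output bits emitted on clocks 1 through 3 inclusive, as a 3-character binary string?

reg_0 = 0x332
clock 1: out=0, reg = 0x199
clock 2: out=1, reg = 0x8CC
clock 3: out=0, reg = 0xC66

010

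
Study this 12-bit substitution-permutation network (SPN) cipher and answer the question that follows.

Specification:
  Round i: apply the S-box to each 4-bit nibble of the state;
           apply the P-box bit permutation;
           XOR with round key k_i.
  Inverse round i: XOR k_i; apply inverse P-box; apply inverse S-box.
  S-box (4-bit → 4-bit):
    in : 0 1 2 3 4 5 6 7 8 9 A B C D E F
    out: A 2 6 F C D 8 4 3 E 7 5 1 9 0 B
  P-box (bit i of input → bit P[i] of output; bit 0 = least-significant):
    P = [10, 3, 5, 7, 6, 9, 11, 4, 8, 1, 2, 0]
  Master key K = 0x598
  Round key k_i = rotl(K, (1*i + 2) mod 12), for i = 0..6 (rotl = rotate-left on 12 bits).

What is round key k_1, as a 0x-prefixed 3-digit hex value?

K = 0x598
k_0 = rotl(K, (1*0+2) mod 12) = rotl(K, 2) = 0x661
k_1 = rotl(K, (1*1+2) mod 12) = rotl(K, 3) = 0xCC2

0xCC2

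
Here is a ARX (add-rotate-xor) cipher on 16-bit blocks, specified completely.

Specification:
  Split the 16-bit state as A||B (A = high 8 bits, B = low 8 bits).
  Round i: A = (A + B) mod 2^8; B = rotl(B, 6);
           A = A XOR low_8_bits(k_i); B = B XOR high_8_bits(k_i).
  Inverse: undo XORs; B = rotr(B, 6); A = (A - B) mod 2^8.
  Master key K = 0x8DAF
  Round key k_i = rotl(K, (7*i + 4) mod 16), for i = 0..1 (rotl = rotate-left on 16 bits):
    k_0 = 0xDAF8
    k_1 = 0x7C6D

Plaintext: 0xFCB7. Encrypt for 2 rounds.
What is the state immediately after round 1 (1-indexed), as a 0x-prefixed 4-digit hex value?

s_0 = plaintext = 0xFCB7
s_1 = Round(s_0, k_0) = 0x4B37
s_2 = Round(s_1, k_1) = 0xEFB1

0x4B37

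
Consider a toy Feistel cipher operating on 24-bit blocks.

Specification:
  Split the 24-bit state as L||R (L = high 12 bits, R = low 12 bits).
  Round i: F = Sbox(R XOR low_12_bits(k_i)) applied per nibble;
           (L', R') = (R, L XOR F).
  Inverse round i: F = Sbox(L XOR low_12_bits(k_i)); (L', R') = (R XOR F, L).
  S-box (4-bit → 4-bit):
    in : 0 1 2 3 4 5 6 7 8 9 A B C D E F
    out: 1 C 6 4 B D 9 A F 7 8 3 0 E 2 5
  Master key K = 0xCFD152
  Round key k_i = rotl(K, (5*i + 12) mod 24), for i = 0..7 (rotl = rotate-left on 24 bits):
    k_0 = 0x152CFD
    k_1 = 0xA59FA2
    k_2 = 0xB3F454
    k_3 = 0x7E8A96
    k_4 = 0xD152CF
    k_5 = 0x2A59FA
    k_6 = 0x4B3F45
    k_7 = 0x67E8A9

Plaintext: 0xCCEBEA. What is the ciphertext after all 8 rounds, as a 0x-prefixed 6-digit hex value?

0xE15EAD

s_0 = plaintext = 0xCCEBEA
s_1 = Round(s_0, k_0) = 0xBEA604
s_2 = Round(s_1, k_1) = 0x604C63
s_3 = Round(s_2, k_2) = 0xC6394E
s_4 = Round(s_3, k_3) = 0x94E88C
s_5 = Round(s_4, k_4) = 0x88C1FA
s_6 = Round(s_5, k_5) = 0x1FA79D
s_7 = Round(s_6, k_6) = 0x79DE15
s_8 = Round(s_7, k_7) = 0xE15EAD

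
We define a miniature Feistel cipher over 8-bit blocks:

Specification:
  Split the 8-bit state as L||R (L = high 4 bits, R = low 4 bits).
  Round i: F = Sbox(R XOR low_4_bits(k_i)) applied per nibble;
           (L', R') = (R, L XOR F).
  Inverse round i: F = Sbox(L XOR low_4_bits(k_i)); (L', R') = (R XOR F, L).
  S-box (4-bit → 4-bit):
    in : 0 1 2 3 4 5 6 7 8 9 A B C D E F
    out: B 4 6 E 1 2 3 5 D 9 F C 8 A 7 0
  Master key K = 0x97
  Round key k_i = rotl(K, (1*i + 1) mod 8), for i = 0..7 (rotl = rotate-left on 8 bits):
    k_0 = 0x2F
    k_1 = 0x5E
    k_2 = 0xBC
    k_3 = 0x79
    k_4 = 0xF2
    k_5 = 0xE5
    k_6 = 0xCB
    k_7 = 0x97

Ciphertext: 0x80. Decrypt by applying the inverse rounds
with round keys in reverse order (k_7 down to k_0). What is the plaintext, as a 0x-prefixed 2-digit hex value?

s_0 = ciphertext = 0x80
s_1 = InvRound(s_0, k_7) = 0x08
s_2 = InvRound(s_1, k_6) = 0x40
s_3 = InvRound(s_2, k_5) = 0x44
s_4 = InvRound(s_3, k_4) = 0x74
s_5 = InvRound(s_4, k_3) = 0x37
s_6 = InvRound(s_5, k_2) = 0x73
s_7 = InvRound(s_6, k_1) = 0xA7
s_8 = InvRound(s_7, k_0) = 0x5A

0x5A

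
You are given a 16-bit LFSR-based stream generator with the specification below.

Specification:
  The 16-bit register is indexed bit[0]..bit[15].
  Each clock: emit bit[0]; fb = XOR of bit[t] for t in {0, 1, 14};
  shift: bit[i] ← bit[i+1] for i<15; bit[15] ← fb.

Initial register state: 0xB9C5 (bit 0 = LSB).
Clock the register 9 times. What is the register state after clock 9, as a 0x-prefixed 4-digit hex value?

reg_0 = 0xB9C5
clock 1: out=1, reg = 0xDCE2
clock 2: out=0, reg = 0x6E71
clock 3: out=1, reg = 0x3738
clock 4: out=0, reg = 0x1B9C
clock 5: out=0, reg = 0x0DCE
clock 6: out=0, reg = 0x86E7
clock 7: out=1, reg = 0x4373
clock 8: out=1, reg = 0xA1B9
clock 9: out=1, reg = 0xD0DC

0xD0DC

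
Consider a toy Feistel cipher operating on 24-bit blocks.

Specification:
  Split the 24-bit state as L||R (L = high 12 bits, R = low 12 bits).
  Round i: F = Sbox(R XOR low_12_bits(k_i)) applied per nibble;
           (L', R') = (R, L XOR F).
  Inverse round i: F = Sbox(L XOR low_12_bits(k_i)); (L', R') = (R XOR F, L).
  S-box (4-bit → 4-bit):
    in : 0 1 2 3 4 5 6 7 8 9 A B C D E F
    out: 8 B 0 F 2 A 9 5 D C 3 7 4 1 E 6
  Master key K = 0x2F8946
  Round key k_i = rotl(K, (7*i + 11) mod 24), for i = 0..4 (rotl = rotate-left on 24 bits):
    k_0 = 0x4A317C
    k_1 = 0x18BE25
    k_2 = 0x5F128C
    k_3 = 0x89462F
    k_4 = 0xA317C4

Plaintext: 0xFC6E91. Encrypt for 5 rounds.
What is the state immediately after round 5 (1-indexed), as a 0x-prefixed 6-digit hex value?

0x45DA2A

s_0 = plaintext = 0xFC6E91
s_1 = Round(s_0, k_0) = 0xE91927
s_2 = Round(s_1, k_1) = 0x927B11
s_3 = Round(s_2, k_2) = 0xB115E6
s_4 = Round(s_3, k_3) = 0x5E645D
s_5 = Round(s_4, k_4) = 0x45DA2A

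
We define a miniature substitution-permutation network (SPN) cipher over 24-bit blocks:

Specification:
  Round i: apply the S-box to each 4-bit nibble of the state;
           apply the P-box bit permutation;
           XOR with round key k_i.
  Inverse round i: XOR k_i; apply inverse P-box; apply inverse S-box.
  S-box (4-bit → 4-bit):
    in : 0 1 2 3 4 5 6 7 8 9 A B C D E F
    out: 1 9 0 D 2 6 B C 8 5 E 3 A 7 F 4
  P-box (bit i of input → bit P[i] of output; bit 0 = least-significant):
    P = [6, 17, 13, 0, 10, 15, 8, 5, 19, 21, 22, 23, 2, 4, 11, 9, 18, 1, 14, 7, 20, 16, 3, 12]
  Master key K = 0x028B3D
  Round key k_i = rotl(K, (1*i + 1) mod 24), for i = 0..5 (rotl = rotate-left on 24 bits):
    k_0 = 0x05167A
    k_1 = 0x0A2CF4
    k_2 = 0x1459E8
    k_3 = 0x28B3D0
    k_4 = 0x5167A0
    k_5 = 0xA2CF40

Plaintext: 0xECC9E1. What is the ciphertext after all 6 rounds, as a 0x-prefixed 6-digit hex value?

0x1048FA

s_0 = plaintext = 0xECC9E1
s_1 = Round(s_0, k_0) = 0x5C8181
s_2 = Round(s_1, k_1) = 0x832E1F
s_3 = Round(s_2, k_2) = 0xF82D48
s_4 = Round(s_3, k_3) = 0x403359
s_5 = Round(s_4, k_4) = 0x9CCCE4
s_6 = Round(s_5, k_5) = 0x1048FA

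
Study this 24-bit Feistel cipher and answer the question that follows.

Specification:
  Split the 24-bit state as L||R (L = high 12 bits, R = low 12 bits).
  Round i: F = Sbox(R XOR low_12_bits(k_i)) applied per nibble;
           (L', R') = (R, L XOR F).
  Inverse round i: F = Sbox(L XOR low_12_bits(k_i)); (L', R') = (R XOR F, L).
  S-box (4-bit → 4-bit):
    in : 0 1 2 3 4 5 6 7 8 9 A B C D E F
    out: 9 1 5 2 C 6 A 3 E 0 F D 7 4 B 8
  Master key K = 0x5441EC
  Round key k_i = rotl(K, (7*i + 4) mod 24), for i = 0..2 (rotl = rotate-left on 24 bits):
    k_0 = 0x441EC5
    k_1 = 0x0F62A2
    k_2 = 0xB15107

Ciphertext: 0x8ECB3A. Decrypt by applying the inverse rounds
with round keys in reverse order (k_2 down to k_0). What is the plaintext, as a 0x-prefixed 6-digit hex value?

0x1BF8BA

s_0 = ciphertext = 0x8ECB3A
s_1 = InvRound(s_0, k_2) = 0xB878EC
s_2 = InvRound(s_1, k_1) = 0x8BAB87
s_3 = InvRound(s_2, k_0) = 0x1BF8BA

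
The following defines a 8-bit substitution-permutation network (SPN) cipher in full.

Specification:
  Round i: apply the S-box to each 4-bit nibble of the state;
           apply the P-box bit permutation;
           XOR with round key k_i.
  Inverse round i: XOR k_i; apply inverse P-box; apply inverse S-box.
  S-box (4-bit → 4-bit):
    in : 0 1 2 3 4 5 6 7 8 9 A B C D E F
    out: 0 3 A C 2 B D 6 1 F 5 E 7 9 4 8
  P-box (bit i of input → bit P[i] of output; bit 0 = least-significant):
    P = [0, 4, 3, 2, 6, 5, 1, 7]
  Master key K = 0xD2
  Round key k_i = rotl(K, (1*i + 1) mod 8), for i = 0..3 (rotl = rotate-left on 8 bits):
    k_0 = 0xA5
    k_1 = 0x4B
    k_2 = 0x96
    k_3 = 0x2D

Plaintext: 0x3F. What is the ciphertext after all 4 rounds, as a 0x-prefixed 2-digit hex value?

0x74

s_0 = plaintext = 0x3F
s_1 = Round(s_0, k_0) = 0x23
s_2 = Round(s_1, k_1) = 0xE7
s_3 = Round(s_2, k_2) = 0x8C
s_4 = Round(s_3, k_3) = 0x74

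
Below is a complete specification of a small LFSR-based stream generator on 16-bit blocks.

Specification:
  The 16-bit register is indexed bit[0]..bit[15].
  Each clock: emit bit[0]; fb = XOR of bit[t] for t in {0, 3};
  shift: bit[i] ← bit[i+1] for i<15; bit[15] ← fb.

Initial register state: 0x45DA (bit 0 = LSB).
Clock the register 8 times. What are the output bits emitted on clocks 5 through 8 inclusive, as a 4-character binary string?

reg_0 = 0x45DA
clock 1: out=0, reg = 0xA2ED
clock 2: out=1, reg = 0x5176
clock 3: out=0, reg = 0x28BB
clock 4: out=1, reg = 0x145D
clock 5: out=1, reg = 0x0A2E
clock 6: out=0, reg = 0x8517
clock 7: out=1, reg = 0xC28B
clock 8: out=1, reg = 0x6145

1011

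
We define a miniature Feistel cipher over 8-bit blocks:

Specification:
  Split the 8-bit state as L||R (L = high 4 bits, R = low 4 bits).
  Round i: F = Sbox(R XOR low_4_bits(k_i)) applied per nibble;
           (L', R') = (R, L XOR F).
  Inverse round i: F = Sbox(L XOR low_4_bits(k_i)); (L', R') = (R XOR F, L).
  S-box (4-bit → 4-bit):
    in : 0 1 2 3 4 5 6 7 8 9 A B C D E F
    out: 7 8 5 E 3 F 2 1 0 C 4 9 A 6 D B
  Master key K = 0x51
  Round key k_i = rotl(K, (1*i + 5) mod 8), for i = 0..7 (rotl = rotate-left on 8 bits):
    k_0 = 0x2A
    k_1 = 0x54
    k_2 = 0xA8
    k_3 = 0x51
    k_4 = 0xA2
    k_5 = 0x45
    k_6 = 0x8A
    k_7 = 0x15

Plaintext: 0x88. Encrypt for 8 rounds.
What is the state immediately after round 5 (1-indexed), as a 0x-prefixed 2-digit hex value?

0x64

s_0 = plaintext = 0x88
s_1 = Round(s_0, k_0) = 0x8D
s_2 = Round(s_1, k_1) = 0xD4
s_3 = Round(s_2, k_2) = 0x47
s_4 = Round(s_3, k_3) = 0x76
s_5 = Round(s_4, k_4) = 0x64
s_6 = Round(s_5, k_5) = 0x4E
s_7 = Round(s_6, k_6) = 0xE7
s_8 = Round(s_7, k_7) = 0x7B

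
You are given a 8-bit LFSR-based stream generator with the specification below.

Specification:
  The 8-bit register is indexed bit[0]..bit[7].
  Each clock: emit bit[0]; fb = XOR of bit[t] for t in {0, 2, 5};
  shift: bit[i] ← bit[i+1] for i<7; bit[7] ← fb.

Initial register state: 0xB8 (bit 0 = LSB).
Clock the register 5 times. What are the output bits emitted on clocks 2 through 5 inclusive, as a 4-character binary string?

0011

reg_0 = 0xB8
clock 1: out=0, reg = 0xDC
clock 2: out=0, reg = 0xEE
clock 3: out=0, reg = 0x77
clock 4: out=1, reg = 0xBB
clock 5: out=1, reg = 0x5D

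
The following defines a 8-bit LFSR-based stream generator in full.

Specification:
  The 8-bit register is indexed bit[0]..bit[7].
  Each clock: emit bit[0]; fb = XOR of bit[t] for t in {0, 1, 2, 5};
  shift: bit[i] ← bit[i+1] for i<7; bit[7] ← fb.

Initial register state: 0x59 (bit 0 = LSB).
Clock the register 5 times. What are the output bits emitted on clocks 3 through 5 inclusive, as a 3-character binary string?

011

reg_0 = 0x59
clock 1: out=1, reg = 0xAC
clock 2: out=0, reg = 0x56
clock 3: out=0, reg = 0x2B
clock 4: out=1, reg = 0x95
clock 5: out=1, reg = 0x4A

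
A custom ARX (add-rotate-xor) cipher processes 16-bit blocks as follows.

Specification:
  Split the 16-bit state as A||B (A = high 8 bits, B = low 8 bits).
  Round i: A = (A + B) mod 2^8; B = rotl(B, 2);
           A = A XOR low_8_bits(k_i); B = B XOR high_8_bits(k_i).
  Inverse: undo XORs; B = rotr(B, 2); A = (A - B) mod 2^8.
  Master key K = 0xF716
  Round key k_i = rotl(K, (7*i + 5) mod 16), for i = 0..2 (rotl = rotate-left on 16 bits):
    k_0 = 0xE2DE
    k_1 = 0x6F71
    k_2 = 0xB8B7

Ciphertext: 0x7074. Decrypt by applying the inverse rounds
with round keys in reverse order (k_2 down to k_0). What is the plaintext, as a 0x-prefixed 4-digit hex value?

0x937D

s_0 = ciphertext = 0x7074
s_1 = InvRound(s_0, k_2) = 0x9433
s_2 = InvRound(s_1, k_1) = 0xCE17
s_3 = InvRound(s_2, k_0) = 0x937D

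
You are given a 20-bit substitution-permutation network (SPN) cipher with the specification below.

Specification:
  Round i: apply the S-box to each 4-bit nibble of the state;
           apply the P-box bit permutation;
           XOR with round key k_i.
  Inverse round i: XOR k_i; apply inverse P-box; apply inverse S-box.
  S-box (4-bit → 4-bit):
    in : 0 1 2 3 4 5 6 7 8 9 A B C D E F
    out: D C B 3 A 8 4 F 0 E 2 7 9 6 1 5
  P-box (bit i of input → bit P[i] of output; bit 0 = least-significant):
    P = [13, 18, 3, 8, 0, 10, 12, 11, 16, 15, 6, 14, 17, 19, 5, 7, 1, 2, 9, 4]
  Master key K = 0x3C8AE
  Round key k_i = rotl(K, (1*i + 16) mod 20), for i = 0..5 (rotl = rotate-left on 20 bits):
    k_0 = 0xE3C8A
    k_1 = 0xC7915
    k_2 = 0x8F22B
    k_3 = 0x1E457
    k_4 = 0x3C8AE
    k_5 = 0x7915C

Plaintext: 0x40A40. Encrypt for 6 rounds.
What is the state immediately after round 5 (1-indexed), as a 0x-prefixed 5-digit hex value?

0x3E315

s_0 = plaintext = 0x40A40
s_1 = Round(s_0, k_0) = 0xC9136
s_2 = Round(s_1, k_1) = 0x43DEE
s_3 = Round(s_2, k_2) = 0x2527E
s_4 = Round(s_3, k_3) = 0x018C0
s_5 = Round(s_4, k_4) = 0x3E315
s_6 = Round(s_5, k_5) = 0x4085A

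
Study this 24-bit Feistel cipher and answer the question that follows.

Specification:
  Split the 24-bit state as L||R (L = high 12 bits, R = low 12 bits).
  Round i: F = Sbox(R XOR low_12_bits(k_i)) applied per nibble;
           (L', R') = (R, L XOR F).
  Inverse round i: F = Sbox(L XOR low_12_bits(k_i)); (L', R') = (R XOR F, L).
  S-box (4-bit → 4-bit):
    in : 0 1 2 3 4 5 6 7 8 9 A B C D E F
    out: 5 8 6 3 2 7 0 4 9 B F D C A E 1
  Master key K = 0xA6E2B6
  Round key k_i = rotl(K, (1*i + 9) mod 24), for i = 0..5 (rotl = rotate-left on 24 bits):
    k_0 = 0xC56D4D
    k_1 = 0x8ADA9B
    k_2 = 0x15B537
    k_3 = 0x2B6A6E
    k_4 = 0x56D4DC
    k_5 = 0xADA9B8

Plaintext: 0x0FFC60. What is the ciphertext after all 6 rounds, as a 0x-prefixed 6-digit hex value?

0x34A6DD

s_0 = plaintext = 0x0FFC60
s_1 = Round(s_0, k_0) = 0xC60895
s_2 = Round(s_1, k_1) = 0x895A3E
s_3 = Round(s_2, k_2) = 0xA3E9CE
s_4 = Round(s_3, k_3) = 0x9CE9CB
s_5 = Round(s_4, k_4) = 0x9CB34A
s_6 = Round(s_5, k_5) = 0x34A6DD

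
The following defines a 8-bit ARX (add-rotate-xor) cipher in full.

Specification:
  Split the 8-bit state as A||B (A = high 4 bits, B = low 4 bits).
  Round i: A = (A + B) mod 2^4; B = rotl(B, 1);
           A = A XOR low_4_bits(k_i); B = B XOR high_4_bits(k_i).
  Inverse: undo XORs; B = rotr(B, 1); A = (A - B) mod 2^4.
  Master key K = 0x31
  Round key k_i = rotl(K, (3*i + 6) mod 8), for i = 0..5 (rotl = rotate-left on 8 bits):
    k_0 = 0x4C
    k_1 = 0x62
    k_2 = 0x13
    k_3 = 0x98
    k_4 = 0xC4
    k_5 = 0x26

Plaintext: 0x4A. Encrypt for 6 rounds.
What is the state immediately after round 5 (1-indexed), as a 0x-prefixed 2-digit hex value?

0x59

s_0 = plaintext = 0x4A
s_1 = Round(s_0, k_0) = 0x21
s_2 = Round(s_1, k_1) = 0x14
s_3 = Round(s_2, k_2) = 0x69
s_4 = Round(s_3, k_3) = 0x7A
s_5 = Round(s_4, k_4) = 0x59
s_6 = Round(s_5, k_5) = 0x81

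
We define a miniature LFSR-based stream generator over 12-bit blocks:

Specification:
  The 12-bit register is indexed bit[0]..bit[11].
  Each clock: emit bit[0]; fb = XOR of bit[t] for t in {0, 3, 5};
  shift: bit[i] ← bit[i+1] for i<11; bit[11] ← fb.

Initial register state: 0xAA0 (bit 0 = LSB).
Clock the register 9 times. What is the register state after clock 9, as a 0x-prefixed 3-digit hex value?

reg_0 = 0xAA0
clock 1: out=0, reg = 0xD50
clock 2: out=0, reg = 0x6A8
clock 3: out=0, reg = 0x354
clock 4: out=0, reg = 0x1AA
clock 5: out=0, reg = 0x0D5
clock 6: out=1, reg = 0x86A
clock 7: out=0, reg = 0x435
clock 8: out=1, reg = 0x21A
clock 9: out=0, reg = 0x90D

0x90D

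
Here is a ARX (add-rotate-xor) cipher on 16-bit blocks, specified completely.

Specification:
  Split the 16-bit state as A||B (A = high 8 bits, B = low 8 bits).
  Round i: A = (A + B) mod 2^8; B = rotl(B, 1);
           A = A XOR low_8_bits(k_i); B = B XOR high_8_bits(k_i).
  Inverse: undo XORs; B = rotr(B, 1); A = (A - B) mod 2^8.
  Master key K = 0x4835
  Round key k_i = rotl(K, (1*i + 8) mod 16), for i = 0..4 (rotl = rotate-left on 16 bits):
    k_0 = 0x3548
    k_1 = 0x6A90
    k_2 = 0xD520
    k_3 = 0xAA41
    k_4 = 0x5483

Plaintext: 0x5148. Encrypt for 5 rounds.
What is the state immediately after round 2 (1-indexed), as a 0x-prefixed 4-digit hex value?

0xE621

s_0 = plaintext = 0x5148
s_1 = Round(s_0, k_0) = 0xD1A5
s_2 = Round(s_1, k_1) = 0xE621
s_3 = Round(s_2, k_2) = 0x2797
s_4 = Round(s_3, k_3) = 0xFF85
s_5 = Round(s_4, k_4) = 0x075F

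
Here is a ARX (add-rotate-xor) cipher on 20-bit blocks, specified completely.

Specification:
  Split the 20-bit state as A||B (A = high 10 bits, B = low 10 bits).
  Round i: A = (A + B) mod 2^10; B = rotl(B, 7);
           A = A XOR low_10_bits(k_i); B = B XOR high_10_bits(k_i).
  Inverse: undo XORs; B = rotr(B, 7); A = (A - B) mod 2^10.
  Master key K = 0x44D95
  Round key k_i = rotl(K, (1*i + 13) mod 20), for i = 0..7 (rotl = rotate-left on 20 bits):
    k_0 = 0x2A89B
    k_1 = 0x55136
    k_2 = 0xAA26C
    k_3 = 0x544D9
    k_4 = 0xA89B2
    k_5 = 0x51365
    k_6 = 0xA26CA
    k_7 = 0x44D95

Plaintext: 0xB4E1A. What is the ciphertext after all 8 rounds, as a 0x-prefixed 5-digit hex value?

0x4EF26

s_0 = plaintext = 0xB4E1A
s_1 = Round(s_0, k_0) = 0x1D9E9
s_2 = Round(s_1, k_1) = 0xDA5E9
s_3 = Round(s_2, k_2) = 0xCFA15
s_4 = Round(s_3, k_3) = 0x62B93
s_5 = Round(s_4, k_4) = 0x2BF50
s_6 = Round(s_5, k_5) = 0x2692E
s_7 = Round(s_6, k_6) = 0xC09AC
s_8 = Round(s_7, k_7) = 0x4EF26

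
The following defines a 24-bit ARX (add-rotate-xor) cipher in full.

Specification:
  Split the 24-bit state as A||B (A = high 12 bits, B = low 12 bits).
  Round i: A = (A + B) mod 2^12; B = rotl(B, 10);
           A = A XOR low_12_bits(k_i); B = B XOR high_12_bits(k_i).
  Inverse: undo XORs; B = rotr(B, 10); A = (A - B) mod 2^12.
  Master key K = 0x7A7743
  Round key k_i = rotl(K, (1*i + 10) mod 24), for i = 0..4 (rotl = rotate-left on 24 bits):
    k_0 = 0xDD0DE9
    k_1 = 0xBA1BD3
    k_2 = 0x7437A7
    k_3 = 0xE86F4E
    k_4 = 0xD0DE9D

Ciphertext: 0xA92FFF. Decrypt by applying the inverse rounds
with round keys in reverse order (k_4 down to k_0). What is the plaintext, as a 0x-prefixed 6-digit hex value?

s_0 = ciphertext = 0xA92FFF
s_1 = InvRound(s_0, k_4) = 0x847BC8
s_2 = InvRound(s_1, k_3) = 0x1D0539
s_3 = InvRound(s_2, k_2) = 0xC8F9E8
s_4 = InvRound(s_3, k_1) = 0xE38924
s_5 = InvRound(s_4, k_0) = 0x0003D1

0x0003D1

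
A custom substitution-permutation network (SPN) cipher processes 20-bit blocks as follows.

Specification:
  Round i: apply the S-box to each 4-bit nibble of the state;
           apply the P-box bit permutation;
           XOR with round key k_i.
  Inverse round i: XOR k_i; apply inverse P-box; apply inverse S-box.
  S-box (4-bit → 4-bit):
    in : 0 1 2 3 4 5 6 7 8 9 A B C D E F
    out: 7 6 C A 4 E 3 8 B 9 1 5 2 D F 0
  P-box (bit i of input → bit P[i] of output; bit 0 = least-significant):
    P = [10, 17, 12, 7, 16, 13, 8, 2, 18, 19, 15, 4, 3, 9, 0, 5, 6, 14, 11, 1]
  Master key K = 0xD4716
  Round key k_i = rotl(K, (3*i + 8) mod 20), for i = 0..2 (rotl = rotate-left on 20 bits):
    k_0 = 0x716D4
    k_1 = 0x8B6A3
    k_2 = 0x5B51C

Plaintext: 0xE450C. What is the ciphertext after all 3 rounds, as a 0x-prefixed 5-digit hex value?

0x9B4F3

s_0 = plaintext = 0xE450C
s_1 = Round(s_0, k_0) = 0xCFF87
s_2 = Round(s_1, k_1) = 0x9D627
s_3 = Round(s_2, k_2) = 0x9B4F3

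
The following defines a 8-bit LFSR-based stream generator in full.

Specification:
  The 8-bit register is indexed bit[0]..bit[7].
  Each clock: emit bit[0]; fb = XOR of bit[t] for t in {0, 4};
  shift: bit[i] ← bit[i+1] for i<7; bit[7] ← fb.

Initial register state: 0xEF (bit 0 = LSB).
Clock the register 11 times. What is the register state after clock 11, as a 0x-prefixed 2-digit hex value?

reg_0 = 0xEF
clock 1: out=1, reg = 0xF7
clock 2: out=1, reg = 0x7B
clock 3: out=1, reg = 0x3D
clock 4: out=1, reg = 0x1E
clock 5: out=0, reg = 0x8F
clock 6: out=1, reg = 0xC7
clock 7: out=1, reg = 0xE3
clock 8: out=1, reg = 0xF1
clock 9: out=1, reg = 0x78
clock 10: out=0, reg = 0xBC
clock 11: out=0, reg = 0xDE

0xDE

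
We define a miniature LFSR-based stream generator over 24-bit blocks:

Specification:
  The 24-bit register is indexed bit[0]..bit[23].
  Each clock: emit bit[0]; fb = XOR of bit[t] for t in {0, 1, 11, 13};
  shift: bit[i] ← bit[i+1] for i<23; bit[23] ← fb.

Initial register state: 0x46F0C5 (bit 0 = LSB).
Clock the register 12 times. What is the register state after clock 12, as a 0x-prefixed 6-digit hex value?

0x24E46F

reg_0 = 0x46F0C5
clock 1: out=1, reg = 0x237862
clock 2: out=0, reg = 0x91BC31
clock 3: out=1, reg = 0xC8DE18
clock 4: out=0, reg = 0xE46F0C
clock 5: out=0, reg = 0x723786
clock 6: out=0, reg = 0x391BC3
clock 7: out=1, reg = 0x9C8DE1
clock 8: out=1, reg = 0x4E46F0
clock 9: out=0, reg = 0x272378
clock 10: out=0, reg = 0x9391BC
clock 11: out=0, reg = 0x49C8DE
clock 12: out=0, reg = 0x24E46F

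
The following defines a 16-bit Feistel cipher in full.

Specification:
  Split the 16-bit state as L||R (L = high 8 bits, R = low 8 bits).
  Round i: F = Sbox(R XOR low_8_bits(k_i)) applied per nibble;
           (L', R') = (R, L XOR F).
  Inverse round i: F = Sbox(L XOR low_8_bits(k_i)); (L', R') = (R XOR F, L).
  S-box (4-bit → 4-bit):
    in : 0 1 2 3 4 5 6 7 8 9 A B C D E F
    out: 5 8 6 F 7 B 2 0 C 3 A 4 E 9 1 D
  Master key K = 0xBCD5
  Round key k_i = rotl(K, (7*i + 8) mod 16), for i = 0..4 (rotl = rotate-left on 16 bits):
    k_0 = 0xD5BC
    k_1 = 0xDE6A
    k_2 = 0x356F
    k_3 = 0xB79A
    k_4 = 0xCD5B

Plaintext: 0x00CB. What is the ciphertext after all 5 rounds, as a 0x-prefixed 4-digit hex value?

0x5590

s_0 = plaintext = 0x00CB
s_1 = Round(s_0, k_0) = 0xCB00
s_2 = Round(s_1, k_1) = 0x00E1
s_3 = Round(s_2, k_2) = 0xE1C1
s_4 = Round(s_3, k_3) = 0xC155
s_5 = Round(s_4, k_4) = 0x5590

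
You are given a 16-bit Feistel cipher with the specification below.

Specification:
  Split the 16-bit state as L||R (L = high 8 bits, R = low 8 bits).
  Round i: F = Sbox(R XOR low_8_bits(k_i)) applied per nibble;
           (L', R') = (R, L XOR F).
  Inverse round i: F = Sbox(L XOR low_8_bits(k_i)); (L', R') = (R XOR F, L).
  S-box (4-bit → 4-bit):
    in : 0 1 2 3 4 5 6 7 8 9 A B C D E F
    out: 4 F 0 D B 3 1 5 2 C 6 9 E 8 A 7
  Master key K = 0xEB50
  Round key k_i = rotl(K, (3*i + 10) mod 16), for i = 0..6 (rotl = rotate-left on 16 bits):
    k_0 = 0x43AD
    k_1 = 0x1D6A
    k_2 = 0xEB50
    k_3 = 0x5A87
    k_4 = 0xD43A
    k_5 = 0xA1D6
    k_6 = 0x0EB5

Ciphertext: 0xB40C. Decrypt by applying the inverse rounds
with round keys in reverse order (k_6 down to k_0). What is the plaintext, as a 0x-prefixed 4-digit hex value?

0xB9C1

s_0 = ciphertext = 0xB40C
s_1 = InvRound(s_0, k_6) = 0x43B4
s_2 = InvRound(s_1, k_5) = 0x7743
s_3 = InvRound(s_2, k_4) = 0xFB77
s_4 = InvRound(s_3, k_3) = 0x29FB
s_5 = InvRound(s_4, k_2) = 0xA729
s_6 = InvRound(s_5, k_1) = 0xC1A7
s_7 = InvRound(s_6, k_0) = 0xB9C1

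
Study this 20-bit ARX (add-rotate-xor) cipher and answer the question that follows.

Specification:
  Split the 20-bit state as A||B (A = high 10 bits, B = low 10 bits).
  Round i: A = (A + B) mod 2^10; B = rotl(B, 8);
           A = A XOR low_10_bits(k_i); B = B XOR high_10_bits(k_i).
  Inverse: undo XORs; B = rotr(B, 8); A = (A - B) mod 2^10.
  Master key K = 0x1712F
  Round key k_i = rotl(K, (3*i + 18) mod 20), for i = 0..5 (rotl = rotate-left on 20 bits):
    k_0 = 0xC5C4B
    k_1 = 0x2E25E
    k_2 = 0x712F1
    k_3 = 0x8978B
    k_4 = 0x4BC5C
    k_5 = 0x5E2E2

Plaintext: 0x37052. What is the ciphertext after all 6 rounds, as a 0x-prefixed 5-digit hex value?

s_0 = plaintext = 0x37052
s_1 = Round(s_0, k_0) = 0x59503
s_2 = Round(s_1, k_1) = 0x0DBF8
s_3 = Round(s_2, k_2) = 0xB7D3A
s_4 = Round(s_3, k_3) = 0xE486B
s_5 = Round(s_4, k_4) = 0xE8635
s_6 = Round(s_5, k_5) = 0xCD0F5

0xCD0F5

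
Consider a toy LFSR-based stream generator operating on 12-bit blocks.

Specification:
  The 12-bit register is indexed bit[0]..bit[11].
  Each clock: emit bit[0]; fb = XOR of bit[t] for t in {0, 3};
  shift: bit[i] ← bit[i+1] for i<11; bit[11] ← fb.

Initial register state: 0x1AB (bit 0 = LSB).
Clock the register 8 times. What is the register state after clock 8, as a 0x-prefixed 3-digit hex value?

reg_0 = 0x1AB
clock 1: out=1, reg = 0x0D5
clock 2: out=1, reg = 0x86A
clock 3: out=0, reg = 0xC35
clock 4: out=1, reg = 0xE1A
clock 5: out=0, reg = 0xF0D
clock 6: out=1, reg = 0x786
clock 7: out=0, reg = 0x3C3
clock 8: out=1, reg = 0x9E1

0x9E1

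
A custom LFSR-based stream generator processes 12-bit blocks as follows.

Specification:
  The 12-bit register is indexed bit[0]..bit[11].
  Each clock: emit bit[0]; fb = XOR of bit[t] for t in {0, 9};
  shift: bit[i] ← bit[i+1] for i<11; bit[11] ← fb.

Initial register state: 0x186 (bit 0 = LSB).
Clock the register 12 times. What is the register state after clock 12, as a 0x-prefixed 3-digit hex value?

reg_0 = 0x186
clock 1: out=0, reg = 0x0C3
clock 2: out=1, reg = 0x861
clock 3: out=1, reg = 0xC30
clock 4: out=0, reg = 0x618
clock 5: out=0, reg = 0xB0C
clock 6: out=0, reg = 0xD86
clock 7: out=0, reg = 0x6C3
clock 8: out=1, reg = 0x361
clock 9: out=1, reg = 0x1B0
clock 10: out=0, reg = 0x0D8
clock 11: out=0, reg = 0x06C
clock 12: out=0, reg = 0x036

0x036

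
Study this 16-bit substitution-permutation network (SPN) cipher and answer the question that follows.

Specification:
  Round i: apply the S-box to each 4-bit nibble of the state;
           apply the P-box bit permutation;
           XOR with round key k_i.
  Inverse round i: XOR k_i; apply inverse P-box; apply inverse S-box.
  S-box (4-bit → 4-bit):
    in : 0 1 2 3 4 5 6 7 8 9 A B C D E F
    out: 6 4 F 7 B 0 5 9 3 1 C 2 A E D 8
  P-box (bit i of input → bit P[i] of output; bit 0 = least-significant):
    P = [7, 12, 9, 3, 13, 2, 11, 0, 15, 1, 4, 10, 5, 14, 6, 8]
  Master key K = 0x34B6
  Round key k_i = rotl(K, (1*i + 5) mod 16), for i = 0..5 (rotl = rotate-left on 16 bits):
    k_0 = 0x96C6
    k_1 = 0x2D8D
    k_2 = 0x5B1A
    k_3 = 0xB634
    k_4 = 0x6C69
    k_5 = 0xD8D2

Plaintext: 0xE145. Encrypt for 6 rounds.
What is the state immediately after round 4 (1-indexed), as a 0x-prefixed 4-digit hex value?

0x022E

s_0 = plaintext = 0xE145
s_1 = Round(s_0, k_0) = 0xB7B3
s_2 = Round(s_1, k_1) = 0xFB09
s_3 = Round(s_2, k_2) = 0x529C
s_4 = Round(s_3, k_3) = 0x022E
s_5 = Round(s_4, k_4) = 0x82B6
s_6 = Round(s_5, k_5) = 0x1E64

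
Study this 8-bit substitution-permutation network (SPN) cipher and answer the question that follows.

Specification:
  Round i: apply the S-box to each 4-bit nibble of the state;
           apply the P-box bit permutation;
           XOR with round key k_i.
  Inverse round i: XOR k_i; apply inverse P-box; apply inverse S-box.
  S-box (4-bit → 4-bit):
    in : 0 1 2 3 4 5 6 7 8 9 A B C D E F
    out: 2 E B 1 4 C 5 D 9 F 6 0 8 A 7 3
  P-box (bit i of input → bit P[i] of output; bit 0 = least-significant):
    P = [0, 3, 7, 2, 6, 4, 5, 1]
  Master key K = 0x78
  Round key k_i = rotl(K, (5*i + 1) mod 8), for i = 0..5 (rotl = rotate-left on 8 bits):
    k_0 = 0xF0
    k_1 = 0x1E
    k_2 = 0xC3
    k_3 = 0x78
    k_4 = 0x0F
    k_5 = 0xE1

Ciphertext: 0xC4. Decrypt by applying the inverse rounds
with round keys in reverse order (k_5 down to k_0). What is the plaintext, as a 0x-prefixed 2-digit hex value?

0xED

s_0 = ciphertext = 0xC4
s_1 = InvRound(s_0, k_5) = 0x48
s_2 = InvRound(s_1, k_4) = 0x88
s_3 = InvRound(s_2, k_3) = 0xE4
s_4 = InvRound(s_3, k_2) = 0x58
s_5 = InvRound(s_4, k_1) = 0x8C
s_6 = InvRound(s_5, k_0) = 0xED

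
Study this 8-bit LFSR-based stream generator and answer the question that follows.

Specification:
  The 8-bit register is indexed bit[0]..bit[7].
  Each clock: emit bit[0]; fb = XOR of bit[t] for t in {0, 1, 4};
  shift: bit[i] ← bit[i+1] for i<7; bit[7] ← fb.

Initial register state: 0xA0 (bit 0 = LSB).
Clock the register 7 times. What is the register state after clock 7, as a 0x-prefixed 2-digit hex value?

reg_0 = 0xA0
clock 1: out=0, reg = 0x50
clock 2: out=0, reg = 0xA8
clock 3: out=0, reg = 0x54
clock 4: out=0, reg = 0xAA
clock 5: out=0, reg = 0xD5
clock 6: out=1, reg = 0x6A
clock 7: out=0, reg = 0xB5

0xB5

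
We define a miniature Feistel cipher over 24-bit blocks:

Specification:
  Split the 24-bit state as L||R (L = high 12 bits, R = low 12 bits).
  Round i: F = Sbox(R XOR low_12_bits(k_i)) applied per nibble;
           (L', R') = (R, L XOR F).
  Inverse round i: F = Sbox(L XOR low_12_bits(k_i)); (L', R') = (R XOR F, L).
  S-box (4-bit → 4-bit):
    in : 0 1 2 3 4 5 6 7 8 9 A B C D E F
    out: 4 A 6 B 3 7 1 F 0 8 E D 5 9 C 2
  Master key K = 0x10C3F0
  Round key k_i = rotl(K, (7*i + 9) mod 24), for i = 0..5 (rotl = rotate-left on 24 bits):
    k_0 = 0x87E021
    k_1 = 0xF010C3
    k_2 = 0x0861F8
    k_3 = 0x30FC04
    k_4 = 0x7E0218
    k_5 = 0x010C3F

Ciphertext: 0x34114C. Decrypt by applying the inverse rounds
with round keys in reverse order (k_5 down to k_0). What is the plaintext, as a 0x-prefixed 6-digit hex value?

s_0 = ciphertext = 0x34114C
s_1 = InvRound(s_0, k_5) = 0x3B0341
s_2 = InvRound(s_1, k_4) = 0x9A13B0
s_3 = InvRound(s_2, k_3) = 0x4579A1
s_4 = InvRound(s_3, k_2) = 0xE43457
s_5 = InvRound(s_4, k_1) = 0x853E43
s_6 = InvRound(s_5, k_0) = 0xEB5853

0xEB5853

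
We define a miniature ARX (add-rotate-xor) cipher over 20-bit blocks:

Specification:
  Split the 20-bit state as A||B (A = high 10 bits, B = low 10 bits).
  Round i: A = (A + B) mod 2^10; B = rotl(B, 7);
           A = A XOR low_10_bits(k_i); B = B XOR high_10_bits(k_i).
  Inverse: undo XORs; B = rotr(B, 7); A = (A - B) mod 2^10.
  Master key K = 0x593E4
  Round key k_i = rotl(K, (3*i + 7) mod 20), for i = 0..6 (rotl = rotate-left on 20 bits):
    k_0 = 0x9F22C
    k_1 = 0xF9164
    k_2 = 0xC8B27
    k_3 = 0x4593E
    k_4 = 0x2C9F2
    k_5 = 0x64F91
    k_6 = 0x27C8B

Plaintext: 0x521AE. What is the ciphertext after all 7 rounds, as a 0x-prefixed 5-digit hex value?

s_0 = plaintext = 0x521AE
s_1 = Round(s_0, k_0) = 0x36949
s_2 = Round(s_1, k_1) = 0xD1F4D
s_3 = Round(s_2, k_2) = 0x6CDCB
s_4 = Round(s_3, k_3) = 0x900AF
s_5 = Round(s_4, k_4) = 0xC7727
s_6 = Round(s_5, k_5) = 0x75677
s_7 = Round(s_6, k_6) = 0x31F51

0x31F51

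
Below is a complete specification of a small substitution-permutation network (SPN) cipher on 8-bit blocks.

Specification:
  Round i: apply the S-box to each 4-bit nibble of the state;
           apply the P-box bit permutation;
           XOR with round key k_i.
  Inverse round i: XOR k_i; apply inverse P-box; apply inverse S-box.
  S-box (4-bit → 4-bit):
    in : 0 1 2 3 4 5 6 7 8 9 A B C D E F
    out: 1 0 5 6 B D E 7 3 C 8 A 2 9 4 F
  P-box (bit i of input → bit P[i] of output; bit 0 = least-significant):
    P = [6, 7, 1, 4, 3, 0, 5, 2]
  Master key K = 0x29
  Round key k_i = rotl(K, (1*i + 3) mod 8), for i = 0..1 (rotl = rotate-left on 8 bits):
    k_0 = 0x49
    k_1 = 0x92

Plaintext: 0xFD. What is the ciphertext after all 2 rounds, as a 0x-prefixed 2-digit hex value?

s_0 = plaintext = 0xFD
s_1 = Round(s_0, k_0) = 0x34
s_2 = Round(s_1, k_1) = 0x63

0x63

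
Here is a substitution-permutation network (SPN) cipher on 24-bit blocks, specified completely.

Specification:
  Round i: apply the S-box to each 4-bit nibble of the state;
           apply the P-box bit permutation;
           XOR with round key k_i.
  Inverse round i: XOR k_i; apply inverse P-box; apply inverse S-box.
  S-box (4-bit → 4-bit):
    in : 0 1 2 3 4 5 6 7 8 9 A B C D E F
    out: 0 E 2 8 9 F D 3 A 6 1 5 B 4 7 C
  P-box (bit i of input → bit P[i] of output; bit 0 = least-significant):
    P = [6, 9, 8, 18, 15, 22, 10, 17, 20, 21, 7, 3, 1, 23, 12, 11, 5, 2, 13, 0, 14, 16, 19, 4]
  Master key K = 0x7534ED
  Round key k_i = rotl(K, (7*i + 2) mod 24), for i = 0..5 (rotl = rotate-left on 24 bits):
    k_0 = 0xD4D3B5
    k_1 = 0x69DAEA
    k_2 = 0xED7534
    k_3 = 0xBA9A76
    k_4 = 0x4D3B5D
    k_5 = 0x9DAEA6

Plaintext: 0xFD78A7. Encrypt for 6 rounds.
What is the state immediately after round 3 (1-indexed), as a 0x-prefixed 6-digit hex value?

s_0 = plaintext = 0xFD78A7
s_1 = Round(s_0, k_0) = 0x7C71EF
s_2 = Round(s_1, k_1) = 0x8C1F45
s_3 = Round(s_2, k_2) = 0x6AEEC9
s_4 = Round(s_3, k_3) = 0x4049C4
s_5 = Round(s_4, k_4) = 0x2BF38F
s_6 = Round(s_5, k_5) = 0xDA978E

0x6AEEC9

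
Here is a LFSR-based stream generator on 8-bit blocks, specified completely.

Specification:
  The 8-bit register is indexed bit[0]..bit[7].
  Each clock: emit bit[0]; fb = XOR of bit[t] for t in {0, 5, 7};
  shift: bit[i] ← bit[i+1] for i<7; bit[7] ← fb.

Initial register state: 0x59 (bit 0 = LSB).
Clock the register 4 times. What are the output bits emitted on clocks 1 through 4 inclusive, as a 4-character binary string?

1001

reg_0 = 0x59
clock 1: out=1, reg = 0xAC
clock 2: out=0, reg = 0x56
clock 3: out=0, reg = 0x2B
clock 4: out=1, reg = 0x15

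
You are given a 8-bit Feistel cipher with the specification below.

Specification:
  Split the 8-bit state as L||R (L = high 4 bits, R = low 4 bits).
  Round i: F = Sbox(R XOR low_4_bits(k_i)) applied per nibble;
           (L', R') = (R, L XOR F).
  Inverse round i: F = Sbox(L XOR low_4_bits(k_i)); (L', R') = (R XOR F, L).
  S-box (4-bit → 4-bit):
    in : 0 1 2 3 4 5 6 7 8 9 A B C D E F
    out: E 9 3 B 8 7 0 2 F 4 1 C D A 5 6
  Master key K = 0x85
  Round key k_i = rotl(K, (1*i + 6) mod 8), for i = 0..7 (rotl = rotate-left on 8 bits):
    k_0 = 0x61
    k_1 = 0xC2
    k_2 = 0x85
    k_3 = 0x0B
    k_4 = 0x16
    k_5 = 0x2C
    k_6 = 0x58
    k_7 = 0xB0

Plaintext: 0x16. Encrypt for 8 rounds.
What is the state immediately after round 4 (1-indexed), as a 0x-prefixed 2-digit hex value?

0x2B

s_0 = plaintext = 0x16
s_1 = Round(s_0, k_0) = 0x63
s_2 = Round(s_1, k_1) = 0x3F
s_3 = Round(s_2, k_2) = 0xF2
s_4 = Round(s_3, k_3) = 0x2B
s_5 = Round(s_4, k_4) = 0xB8
s_6 = Round(s_5, k_5) = 0x83
s_7 = Round(s_6, k_6) = 0x34
s_8 = Round(s_7, k_7) = 0x4B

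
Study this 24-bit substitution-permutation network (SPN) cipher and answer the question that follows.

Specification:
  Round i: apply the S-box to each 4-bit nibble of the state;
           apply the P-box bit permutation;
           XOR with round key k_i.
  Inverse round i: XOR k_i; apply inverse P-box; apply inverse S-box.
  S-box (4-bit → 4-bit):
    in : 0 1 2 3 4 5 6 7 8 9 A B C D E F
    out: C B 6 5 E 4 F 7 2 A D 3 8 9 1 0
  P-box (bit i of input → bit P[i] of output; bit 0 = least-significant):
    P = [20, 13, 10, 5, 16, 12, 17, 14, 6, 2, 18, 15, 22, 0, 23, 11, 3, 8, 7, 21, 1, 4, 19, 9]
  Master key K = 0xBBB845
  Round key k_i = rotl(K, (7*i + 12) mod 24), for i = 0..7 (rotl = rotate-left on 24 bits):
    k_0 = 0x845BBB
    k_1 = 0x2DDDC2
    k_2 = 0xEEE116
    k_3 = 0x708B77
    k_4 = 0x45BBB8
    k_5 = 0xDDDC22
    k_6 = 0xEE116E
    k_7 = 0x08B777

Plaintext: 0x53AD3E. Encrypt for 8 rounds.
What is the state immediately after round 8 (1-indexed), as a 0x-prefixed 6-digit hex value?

0x56F754

s_0 = plaintext = 0x53AD3E
s_1 = Round(s_0, k_0) = 0x5FD373
s_2 = Round(s_1, k_1) = 0x72C182
s_3 = Round(s_2, k_2) = 0xE65CC0
s_4 = Round(s_3, k_3) = 0xD04EDD
s_5 = Round(s_4, k_4) = 0xF4F15B
s_6 = Round(s_5, k_5) = 0xEF7DE6
s_7 = Round(s_6, k_6) = 0x3FB50D
s_8 = Round(s_7, k_7) = 0x56F754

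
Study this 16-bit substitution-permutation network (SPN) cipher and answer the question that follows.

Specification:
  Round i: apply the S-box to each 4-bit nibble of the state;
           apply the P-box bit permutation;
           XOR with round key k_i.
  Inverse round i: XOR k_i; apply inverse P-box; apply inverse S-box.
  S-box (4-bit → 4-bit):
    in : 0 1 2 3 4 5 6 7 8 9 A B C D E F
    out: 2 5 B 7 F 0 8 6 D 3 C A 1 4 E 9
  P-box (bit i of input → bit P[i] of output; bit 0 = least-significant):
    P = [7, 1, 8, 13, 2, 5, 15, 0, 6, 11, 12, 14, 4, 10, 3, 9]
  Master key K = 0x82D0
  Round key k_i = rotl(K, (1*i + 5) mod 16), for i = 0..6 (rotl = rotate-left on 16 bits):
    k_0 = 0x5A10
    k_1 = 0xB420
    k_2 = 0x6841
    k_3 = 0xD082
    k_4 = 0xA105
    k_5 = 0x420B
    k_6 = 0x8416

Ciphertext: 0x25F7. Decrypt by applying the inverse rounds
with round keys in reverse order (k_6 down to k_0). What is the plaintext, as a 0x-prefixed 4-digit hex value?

0xAD38

s_0 = ciphertext = 0x25F7
s_1 = InvRound(s_0, k_6) = 0x5CE8
s_2 = InvRound(s_1, k_5) = 0xB3B9
s_3 = InvRound(s_2, k_4) = 0x8D9C
s_4 = InvRound(s_3, k_3) = 0x3EC7
s_5 = InvRound(s_4, k_2) = 0xBAC9
s_6 = InvRound(s_5, k_1) = 0xE9BC
s_7 = InvRound(s_6, k_0) = 0xAD38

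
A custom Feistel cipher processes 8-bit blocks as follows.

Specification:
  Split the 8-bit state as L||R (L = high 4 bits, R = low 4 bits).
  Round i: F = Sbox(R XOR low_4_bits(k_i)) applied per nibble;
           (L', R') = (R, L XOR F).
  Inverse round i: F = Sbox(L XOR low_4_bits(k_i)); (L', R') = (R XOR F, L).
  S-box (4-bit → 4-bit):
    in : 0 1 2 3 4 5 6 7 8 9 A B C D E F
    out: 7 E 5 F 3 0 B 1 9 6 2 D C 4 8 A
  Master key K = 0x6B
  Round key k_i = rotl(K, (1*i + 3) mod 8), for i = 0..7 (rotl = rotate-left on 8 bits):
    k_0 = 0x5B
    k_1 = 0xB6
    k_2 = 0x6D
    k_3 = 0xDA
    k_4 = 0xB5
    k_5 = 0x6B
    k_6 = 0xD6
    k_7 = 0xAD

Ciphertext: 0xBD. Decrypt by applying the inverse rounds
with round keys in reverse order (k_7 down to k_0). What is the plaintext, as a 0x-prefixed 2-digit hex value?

s_0 = ciphertext = 0xBD
s_1 = InvRound(s_0, k_7) = 0x6B
s_2 = InvRound(s_1, k_6) = 0xC6
s_3 = InvRound(s_2, k_5) = 0x7C
s_4 = InvRound(s_3, k_4) = 0x97
s_5 = InvRound(s_4, k_3) = 0x89
s_6 = InvRound(s_5, k_2) = 0x98
s_7 = InvRound(s_6, k_1) = 0x29
s_8 = InvRound(s_7, k_0) = 0xF2

0xF2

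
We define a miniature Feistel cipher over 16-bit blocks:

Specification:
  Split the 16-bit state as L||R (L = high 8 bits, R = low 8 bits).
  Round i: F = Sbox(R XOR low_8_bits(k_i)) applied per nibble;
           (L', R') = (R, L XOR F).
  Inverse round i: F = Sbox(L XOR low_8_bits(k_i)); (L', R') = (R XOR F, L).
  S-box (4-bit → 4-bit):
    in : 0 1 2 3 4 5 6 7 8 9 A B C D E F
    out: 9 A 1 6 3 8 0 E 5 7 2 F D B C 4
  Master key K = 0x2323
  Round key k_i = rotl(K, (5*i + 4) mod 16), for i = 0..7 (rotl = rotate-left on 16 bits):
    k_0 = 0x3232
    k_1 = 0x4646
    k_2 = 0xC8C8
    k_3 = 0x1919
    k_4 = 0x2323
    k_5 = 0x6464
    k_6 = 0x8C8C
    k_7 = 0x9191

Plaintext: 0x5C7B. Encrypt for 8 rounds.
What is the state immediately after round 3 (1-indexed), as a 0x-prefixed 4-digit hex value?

0x604E

s_0 = plaintext = 0x5C7B
s_1 = Round(s_0, k_0) = 0x7B6B
s_2 = Round(s_1, k_1) = 0x6B60
s_3 = Round(s_2, k_2) = 0x604E
s_4 = Round(s_3, k_3) = 0x4EEE
s_5 = Round(s_4, k_4) = 0xEE95
s_6 = Round(s_5, k_5) = 0x95A4
s_7 = Round(s_6, k_6) = 0xA480
s_8 = Round(s_7, k_7) = 0x800E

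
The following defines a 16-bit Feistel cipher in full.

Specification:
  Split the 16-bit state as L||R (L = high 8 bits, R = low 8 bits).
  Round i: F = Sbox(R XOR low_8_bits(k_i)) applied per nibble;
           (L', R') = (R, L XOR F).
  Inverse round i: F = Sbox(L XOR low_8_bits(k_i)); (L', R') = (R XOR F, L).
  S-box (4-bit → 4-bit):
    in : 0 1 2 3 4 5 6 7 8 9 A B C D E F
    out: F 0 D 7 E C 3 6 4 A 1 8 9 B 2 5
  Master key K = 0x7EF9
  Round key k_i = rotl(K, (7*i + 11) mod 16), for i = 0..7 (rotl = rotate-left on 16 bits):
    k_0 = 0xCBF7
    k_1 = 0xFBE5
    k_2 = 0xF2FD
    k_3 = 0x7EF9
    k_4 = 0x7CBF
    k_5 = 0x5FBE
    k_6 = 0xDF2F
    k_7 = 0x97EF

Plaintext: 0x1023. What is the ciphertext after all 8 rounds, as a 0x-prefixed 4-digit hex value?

s_0 = plaintext = 0x1023
s_1 = Round(s_0, k_0) = 0x23AE
s_2 = Round(s_1, k_1) = 0xAECB
s_3 = Round(s_2, k_2) = 0xCBDD
s_4 = Round(s_3, k_3) = 0xDD15
s_5 = Round(s_4, k_4) = 0x15CC
s_6 = Round(s_5, k_5) = 0xCC78
s_7 = Round(s_6, k_6) = 0x780A
s_8 = Round(s_7, k_7) = 0x0A54

0x0A54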